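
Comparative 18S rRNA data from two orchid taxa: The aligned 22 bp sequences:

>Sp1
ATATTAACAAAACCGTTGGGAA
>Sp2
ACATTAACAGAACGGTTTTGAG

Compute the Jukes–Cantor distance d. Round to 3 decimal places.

The sequences differ at 6 of 22 sites (2, 10, 14, 18, 19, 22), so p = 6/22 ≈ 0.272727.
d = −(3/4) ln(1 − 4p/3) = −0.75 ln(1 − 0.363636) = −0.75 ln(0.636364)
  = −0.75 × (-0.451985) = 0.338989 substitutions/site.

0.339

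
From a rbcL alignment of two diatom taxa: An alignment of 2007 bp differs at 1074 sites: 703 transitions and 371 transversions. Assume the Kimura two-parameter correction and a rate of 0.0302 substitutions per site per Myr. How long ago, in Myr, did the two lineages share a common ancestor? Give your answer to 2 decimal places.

19.84

P = 703/2007 ≈ 0.350274 and Q = 371/2007 ≈ 0.184853.
Under the Kimura two-parameter model, d = −½ ln(1 − 2P − Q) − ¼ ln(1 − 2Q).
1 − 2P − Q = 0.114599, giving −½ ln(0.114599) = 1.083158.
1 − 2Q = 0.630294, giving −¼ ln(0.630294) = 0.115392.
d = 1.083158 + 0.115392 = 1.198550.
Under a molecular clock d = 2μt, so t = d/(2μ) = 1.198550 / (2 × 0.0302) = 19.84 Myr.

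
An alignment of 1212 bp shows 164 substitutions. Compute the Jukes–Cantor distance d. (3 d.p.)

p = 164/1212 ≈ 0.135314.
d = −(3/4) ln(1 − 4p/3) = −0.75 ln(1 − 0.180419) = −0.75 ln(0.819581)
  = −0.75 × (-0.198962) = 0.149222 substitutions/site.

0.149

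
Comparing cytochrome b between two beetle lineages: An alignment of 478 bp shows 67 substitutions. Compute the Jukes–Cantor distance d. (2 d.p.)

0.16

p = 67/478 ≈ 0.140167.
d = −(3/4) ln(1 − 4p/3) = −0.75 ln(1 − 0.186889) = −0.75 ln(0.813111)
  = −0.75 × (-0.206888) = 0.155166 substitutions/site.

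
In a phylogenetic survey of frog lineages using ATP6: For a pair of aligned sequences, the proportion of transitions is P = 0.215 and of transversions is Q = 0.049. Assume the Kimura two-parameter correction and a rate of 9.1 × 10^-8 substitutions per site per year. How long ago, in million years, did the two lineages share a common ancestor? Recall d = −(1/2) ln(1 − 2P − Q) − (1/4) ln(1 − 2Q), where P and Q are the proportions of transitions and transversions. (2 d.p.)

1.93

Under the Kimura two-parameter model, d = −½ ln(1 − 2P − Q) − ¼ ln(1 − 2Q).
1 − 2P − Q = 0.521, giving −½ ln(0.521) = 0.326003.
1 − 2Q = 0.902, giving −¼ ln(0.902) = 0.025785.
d = 0.326003 + 0.025785 = 0.351788.
Under a molecular clock d = 2μt, so t = d/(2μ) = 0.351788 / (2 × 9.1 × 10^-8) = 1.93 million years.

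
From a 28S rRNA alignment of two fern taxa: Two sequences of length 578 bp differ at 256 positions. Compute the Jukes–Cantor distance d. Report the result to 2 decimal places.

0.67

p = 256/578 ≈ 0.442907.
d = −(3/4) ln(1 − 4p/3) = −0.75 ln(1 − 0.590543) = −0.75 ln(0.409457)
  = −0.75 × (-0.892923) = 0.669692 substitutions/site.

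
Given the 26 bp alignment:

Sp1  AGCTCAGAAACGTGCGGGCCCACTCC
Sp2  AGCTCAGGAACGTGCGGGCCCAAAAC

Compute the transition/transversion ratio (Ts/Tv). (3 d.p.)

Transitions are A↔G and C↔T; transversions are all other mismatches.
Transitions: 1. Transversions: 3.
R = 1/3 = 0.333333… ≈ 0.333 (to 3 d.p.).

0.333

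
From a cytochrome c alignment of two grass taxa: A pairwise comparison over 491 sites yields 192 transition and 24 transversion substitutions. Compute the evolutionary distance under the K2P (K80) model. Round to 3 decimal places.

P = 192/491 ≈ 0.391039 and Q = 24/491 ≈ 0.04888.
Under the Kimura two-parameter model, d = −½ ln(1 − 2P − Q) − ¼ ln(1 − 2Q).
1 − 2P − Q = 0.169042, giving −½ ln(0.169042) = 0.888804.
1 − 2Q = 0.90224, giving −¼ ln(0.90224) = 0.025719.
d = 0.888804 + 0.025719 = 0.914523.

0.915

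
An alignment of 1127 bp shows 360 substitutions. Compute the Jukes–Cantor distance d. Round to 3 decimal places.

p = 360/1127 ≈ 0.319432.
d = −(3/4) ln(1 − 4p/3) = −0.75 ln(1 − 0.425909) = −0.75 ln(0.574091)
  = −0.75 × (-0.554967) = 0.416225 substitutions/site.

0.416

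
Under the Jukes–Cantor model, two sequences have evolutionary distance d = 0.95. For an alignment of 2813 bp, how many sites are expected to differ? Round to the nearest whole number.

Invert JC69: p = (3/4)(1 − e^(−4d/3)) = 0.75 × (1 − e^(-1.266667)) = 0.75 × (1 − 0.281769) = 0.538673.
Expected differing sites = pL ≈ 0.538673 × 2813 = 1515.287149 ≈ 1515.

1515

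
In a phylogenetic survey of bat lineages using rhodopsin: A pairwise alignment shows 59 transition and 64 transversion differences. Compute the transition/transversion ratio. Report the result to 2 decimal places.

0.92

R = 59/64 = 0.921875 ≈ 0.92 (to 2 d.p.).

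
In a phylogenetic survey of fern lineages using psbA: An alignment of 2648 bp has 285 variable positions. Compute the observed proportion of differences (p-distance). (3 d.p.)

0.108

p = 285/2648 = 0.107628… ≈ 0.108 (to 3 d.p.).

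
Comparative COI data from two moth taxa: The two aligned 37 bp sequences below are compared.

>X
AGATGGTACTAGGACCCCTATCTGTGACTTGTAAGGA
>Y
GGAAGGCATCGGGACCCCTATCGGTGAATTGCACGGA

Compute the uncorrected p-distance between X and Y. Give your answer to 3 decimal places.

The sequences differ at 10 of 37 positions (sites 1, 4, 7, 9, 10, 11, 23, 28, 32, 34).
p = 10/37 = 0.270270… ≈ 0.270 (to 3 d.p.).

0.270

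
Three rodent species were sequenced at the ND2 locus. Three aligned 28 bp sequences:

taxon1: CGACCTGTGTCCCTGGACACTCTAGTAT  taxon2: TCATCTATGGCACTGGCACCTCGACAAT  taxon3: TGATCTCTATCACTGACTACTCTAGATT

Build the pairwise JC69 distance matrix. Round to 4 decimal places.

d(taxon1,taxon2) = 0.6355, d(taxon1,taxon3) = 0.4850, d(taxon2,taxon3) = 0.4850

taxon1–taxon2: 12/28 sites differ → p ≈ 0.428571, d = −0.75 ln(1 − 0.571428) = 0.635472 ≈ 0.6355.
taxon1–taxon3: 10/28 sites differ → p ≈ 0.357143, d = −0.75 ln(1 − 0.476191) = 0.484971 ≈ 0.4850.
taxon2–taxon3: 10/28 sites differ → p ≈ 0.357143, d = −0.75 ln(1 − 0.476191) = 0.484971 ≈ 0.4850.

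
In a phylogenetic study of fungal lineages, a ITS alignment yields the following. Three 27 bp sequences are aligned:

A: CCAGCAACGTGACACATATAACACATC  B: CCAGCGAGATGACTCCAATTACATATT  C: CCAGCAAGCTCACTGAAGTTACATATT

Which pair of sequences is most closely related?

A–B: 9/27 differ, p = 0.333, d = 0.441.
A–C: 10/27 differ, p = 0.370, d = 0.511.
B–C: 6/27 differ, p = 0.222, d = 0.264.
The smallest distance is between B and C.

B and C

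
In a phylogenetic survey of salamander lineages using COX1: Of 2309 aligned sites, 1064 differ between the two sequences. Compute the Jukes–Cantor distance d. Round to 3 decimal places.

p = 1064/2309 ≈ 0.460806.
d = −(3/4) ln(1 − 4p/3) = −0.75 ln(1 − 0.614408) = −0.75 ln(0.385592)
  = −0.75 × (-0.952975) = 0.714731 substitutions/site.

0.715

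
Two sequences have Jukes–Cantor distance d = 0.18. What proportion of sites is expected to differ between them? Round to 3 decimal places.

p = (3/4)(1 − e^(−4d/3)) = 0.75 × (1 − e^(-0.24)) = 0.75 × (1 − 0.786628) = 0.160029.

0.160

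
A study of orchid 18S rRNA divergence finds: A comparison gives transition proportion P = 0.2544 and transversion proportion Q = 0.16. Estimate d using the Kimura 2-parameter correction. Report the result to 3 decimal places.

Under the Kimura two-parameter model, d = −½ ln(1 − 2P − Q) − ¼ ln(1 − 2Q).
1 − 2P − Q = 0.3312, giving −½ ln(0.3312) = 0.552516.
1 − 2Q = 0.68, giving −¼ ln(0.68) = 0.096416.
d = 0.552516 + 0.096416 = 0.648932.

0.649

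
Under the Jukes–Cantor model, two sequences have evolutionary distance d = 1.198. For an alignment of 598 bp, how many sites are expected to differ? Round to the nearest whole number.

Invert JC69: p = (3/4)(1 − e^(−4d/3)) = 0.75 × (1 − e^(-1.597333)) = 0.75 × (1 − 0.202436) = 0.598173.
Expected differing sites = pL ≈ 0.598173 × 598 = 357.707454 ≈ 358.

358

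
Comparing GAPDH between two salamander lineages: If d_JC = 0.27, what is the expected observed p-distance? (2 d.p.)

p = (3/4)(1 − e^(−4d/3)) = 0.75 × (1 − e^(-0.36)) = 0.75 × (1 − 0.697676) = 0.226743.

0.23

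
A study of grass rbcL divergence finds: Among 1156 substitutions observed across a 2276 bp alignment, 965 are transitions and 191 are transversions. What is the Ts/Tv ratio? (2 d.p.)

5.05

R = 965/191 = 5.052356… ≈ 5.05 (to 2 d.p.).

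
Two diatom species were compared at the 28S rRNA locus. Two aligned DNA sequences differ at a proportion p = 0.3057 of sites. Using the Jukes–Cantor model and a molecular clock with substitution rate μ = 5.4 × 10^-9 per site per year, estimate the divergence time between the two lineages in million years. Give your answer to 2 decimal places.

d = −(3/4) ln(1 − 4p/3) = −0.75 ln(1 − 0.4076) = −0.75 ln(0.5924)
  = −0.75 × (-0.523573) = 0.392680 substitutions/site.
Under a molecular clock d = 2μt, so t = d/(2μ) = 0.392680 / (2 × 5.4 × 10^-9) = 36.36 million years.

36.36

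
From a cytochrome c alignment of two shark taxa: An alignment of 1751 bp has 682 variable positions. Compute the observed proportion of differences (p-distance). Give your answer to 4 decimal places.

0.3895

p = 682/1751 = 0.389491… ≈ 0.3895 (to 4 d.p.).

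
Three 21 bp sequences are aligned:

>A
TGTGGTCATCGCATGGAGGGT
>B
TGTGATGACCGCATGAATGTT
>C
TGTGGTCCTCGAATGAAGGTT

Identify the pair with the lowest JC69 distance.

A and C

A–B: 6/21 differ, p = 0.286, d = 0.360.
A–C: 4/21 differ, p = 0.190, d = 0.220.
B–C: 6/21 differ, p = 0.286, d = 0.360.
The smallest distance is between A and C.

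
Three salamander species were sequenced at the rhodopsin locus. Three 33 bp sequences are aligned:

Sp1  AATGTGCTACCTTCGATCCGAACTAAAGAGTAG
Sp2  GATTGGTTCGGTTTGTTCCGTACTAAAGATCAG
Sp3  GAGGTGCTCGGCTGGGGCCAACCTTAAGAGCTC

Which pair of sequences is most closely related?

Sp1 and Sp2

Sp1–Sp2: 12/33 differ, p = 0.364, d = 0.497.
Sp1–Sp3: 15/33 differ, p = 0.455, d = 0.699.
Sp2–Sp3: 15/33 differ, p = 0.455, d = 0.699.
The smallest distance is between Sp1 and Sp2.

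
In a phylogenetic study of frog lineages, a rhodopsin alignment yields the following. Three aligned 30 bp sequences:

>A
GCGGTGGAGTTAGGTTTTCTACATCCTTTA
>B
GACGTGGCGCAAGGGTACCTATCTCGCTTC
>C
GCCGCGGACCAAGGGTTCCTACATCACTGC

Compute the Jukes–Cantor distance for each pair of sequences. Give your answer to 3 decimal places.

A–B: 13/30 sites differ → p ≈ 0.433333, d = −0.75 ln(1 − 0.577777) = 0.646666 ≈ 0.647.
A–C: 11/30 sites differ → p ≈ 0.366667, d = −0.75 ln(1 − 0.488889) = 0.503376 ≈ 0.503.
B–C: 9/30 sites differ → p = 0.3, d = −0.75 ln(1 − 0.4) = 0.383119 ≈ 0.383.

d(A,B) = 0.647, d(A,C) = 0.503, d(B,C) = 0.383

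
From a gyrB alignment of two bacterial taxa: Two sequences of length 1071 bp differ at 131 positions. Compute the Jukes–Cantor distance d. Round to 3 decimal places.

p = 131/1071 ≈ 0.122316.
d = −(3/4) ln(1 − 4p/3) = −0.75 ln(1 − 0.163088) = −0.75 ln(0.836912)
  = −0.75 × (-0.178036) = 0.133527 substitutions/site.

0.134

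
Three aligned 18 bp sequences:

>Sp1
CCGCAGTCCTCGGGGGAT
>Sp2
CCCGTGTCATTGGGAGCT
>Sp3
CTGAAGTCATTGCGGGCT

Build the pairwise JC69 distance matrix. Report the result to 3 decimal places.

d(Sp1,Sp2) = 0.548, d(Sp1,Sp3) = 0.441, d(Sp2,Sp3) = 0.441

Sp1–Sp2: 7/18 sites differ → p ≈ 0.388889, d = −0.75 ln(1 − 0.518519) = 0.548166 ≈ 0.548.
Sp1–Sp3: 6/18 sites differ → p ≈ 0.333333, d = −0.75 ln(1 − 0.444444) = 0.440839 ≈ 0.441.
Sp2–Sp3: 6/18 sites differ → p ≈ 0.333333, d = −0.75 ln(1 − 0.444444) = 0.440839 ≈ 0.441.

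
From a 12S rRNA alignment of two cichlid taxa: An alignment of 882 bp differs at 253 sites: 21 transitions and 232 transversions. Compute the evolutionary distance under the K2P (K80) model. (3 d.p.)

0.373

P = 21/882 ≈ 0.02381 and Q = 232/882 ≈ 0.263039.
Under the Kimura two-parameter model, d = −½ ln(1 − 2P − Q) − ¼ ln(1 − 2Q).
1 − 2P − Q = 0.689341, giving −½ ln(0.689341) = 0.186010.
1 − 2Q = 0.473922, giving −¼ ln(0.473922) = 0.186678.
d = 0.186010 + 0.186678 = 0.372688.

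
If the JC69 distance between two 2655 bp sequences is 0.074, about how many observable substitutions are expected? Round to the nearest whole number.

187

Invert JC69: p = (3/4)(1 − e^(−4d/3)) = 0.75 × (1 − e^(-0.098667)) = 0.75 × (1 − 0.906044) = 0.070467.
Expected differing sites = pL ≈ 0.070467 × 2655 = 187.089885 ≈ 187.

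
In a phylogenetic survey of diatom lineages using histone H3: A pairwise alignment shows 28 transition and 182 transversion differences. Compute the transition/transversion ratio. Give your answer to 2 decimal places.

0.15

R = 28/182 = 0.153846… ≈ 0.15 (to 2 d.p.).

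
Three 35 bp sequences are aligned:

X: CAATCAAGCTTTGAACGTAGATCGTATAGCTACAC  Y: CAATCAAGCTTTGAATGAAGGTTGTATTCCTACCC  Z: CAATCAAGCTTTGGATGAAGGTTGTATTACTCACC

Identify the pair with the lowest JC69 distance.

X–Y: 7/35 differ, p = 0.200, d = 0.233.
X–Z: 10/35 differ, p = 0.286, d = 0.360.
Y–Z: 4/35 differ, p = 0.114, d = 0.124.
The smallest distance is between Y and Z.

Y and Z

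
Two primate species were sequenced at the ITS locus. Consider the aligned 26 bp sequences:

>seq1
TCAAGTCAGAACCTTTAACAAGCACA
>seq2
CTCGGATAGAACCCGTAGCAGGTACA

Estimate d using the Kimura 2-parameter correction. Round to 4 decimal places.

Of 26 sites, 8 differences are transitions and 3 are transversions, so P = 8/26 ≈ 0.307692 and Q = 3/26 ≈ 0.115385.
Under the Kimura two-parameter model, d = −½ ln(1 − 2P − Q) − ¼ ln(1 − 2Q).
1 − 2P − Q = 0.269231, giving −½ ln(0.269231) = 0.656093.
1 − 2Q = 0.76923, giving −¼ ln(0.76923) = 0.065591.
d = 0.656093 + 0.065591 = 0.721684.

0.7217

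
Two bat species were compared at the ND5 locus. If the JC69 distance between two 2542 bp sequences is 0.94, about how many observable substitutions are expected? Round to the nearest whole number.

1362

Invert JC69: p = (3/4)(1 − e^(−4d/3)) = 0.75 × (1 − e^(-1.253333)) = 0.75 × (1 − 0.285551) = 0.535837.
Expected differing sites = pL ≈ 0.535837 × 2542 = 1362.097654 ≈ 1362.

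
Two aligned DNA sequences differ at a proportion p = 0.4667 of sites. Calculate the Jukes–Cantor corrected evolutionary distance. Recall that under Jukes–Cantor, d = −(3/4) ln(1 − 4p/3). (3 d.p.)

d = −(3/4) ln(1 − 4p/3) = −0.75 ln(1 − 0.622267) = −0.75 ln(0.377733)
  = −0.75 × (-0.973568) = 0.730176 substitutions/site.

0.730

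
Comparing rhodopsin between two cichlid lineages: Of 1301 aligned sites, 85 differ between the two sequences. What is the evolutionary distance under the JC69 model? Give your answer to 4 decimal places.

p = 85/1301 ≈ 0.065334.
d = −(3/4) ln(1 − 4p/3) = −0.75 ln(1 − 0.087112) = −0.75 ln(0.912888)
  = −0.75 × (-0.091142) = 0.068357 substitutions/site.

0.0684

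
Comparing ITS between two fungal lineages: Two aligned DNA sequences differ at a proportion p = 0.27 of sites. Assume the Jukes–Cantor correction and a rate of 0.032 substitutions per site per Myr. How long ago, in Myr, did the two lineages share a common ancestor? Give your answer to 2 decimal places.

d = −(3/4) ln(1 − 4p/3) = −0.75 ln(1 − 0.36) = −0.75 ln(0.64)
  = −0.75 × (-0.446287) = 0.334715 substitutions/site.
Under a molecular clock d = 2μt, so t = d/(2μ) = 0.334715 / (2 × 0.032) = 5.23 Myr.

5.23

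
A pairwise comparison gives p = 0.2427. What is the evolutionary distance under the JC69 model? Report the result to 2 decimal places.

0.29

d = −(3/4) ln(1 − 4p/3) = −0.75 ln(1 − 0.3236) = −0.75 ln(0.6764)
  = −0.75 × (-0.390971) = 0.293228 substitutions/site.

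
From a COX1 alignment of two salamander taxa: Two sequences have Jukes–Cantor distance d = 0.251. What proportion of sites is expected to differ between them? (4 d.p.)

0.2133

p = (3/4)(1 − e^(−4d/3)) = 0.75 × (1 − e^(-0.334667)) = 0.75 × (1 − 0.715576) = 0.213318.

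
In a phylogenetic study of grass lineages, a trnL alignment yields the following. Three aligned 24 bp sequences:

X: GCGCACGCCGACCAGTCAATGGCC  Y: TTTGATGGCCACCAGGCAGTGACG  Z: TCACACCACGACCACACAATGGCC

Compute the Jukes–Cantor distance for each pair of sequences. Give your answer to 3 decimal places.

d(X,Y) = 0.708, d(X,Z) = 0.304, d(Y,Z) = 0.824

X–Y: 11/24 sites differ → p ≈ 0.458333, d = −0.75 ln(1 − 0.611111) = 0.708346 ≈ 0.708.
X–Z: 6/24 sites differ → p = 0.25, d = −0.75 ln(1 − 0.333333) = 0.304098 ≈ 0.304.
Y–Z: 12/24 sites differ → p = 0.5, d = −0.75 ln(1 − 0.666667) = 0.823960 ≈ 0.824.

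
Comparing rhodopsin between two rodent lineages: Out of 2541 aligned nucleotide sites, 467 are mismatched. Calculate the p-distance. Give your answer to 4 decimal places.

p = 467/2541 = 0.183785… ≈ 0.1838 (to 4 d.p.).

0.1838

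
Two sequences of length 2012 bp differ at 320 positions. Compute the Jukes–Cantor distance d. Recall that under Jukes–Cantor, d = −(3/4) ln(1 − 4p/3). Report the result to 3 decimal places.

p = 320/2012 ≈ 0.159046.
d = −(3/4) ln(1 − 4p/3) = −0.75 ln(1 − 0.212061) = −0.75 ln(0.787939)
  = −0.75 × (-0.238335) = 0.178751 substitutions/site.

0.179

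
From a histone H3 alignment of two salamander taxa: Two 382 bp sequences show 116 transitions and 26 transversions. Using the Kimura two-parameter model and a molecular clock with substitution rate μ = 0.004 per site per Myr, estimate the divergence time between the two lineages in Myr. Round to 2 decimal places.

74.89

P = 116/382 ≈ 0.303665 and Q = 26/382 ≈ 0.068063.
Under the Kimura two-parameter model, d = −½ ln(1 − 2P − Q) − ¼ ln(1 − 2Q).
1 − 2P − Q = 0.324607, giving −½ ln(0.324607) = 0.562570.
1 − 2Q = 0.863874, giving −¼ ln(0.863874) = 0.036582.
d = 0.562570 + 0.036582 = 0.599152.
Under a molecular clock d = 2μt, so t = d/(2μ) = 0.599152 / (2 × 0.004) = 74.89 Myr.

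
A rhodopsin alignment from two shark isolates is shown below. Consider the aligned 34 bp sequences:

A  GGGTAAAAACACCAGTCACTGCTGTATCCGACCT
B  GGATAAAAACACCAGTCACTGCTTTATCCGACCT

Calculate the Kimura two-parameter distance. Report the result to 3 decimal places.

Of 34 sites, 1 differences are transitions and 1 are transversions, so P = 1/34 ≈ 0.029412 and Q = 1/34 ≈ 0.029412.
Under the Kimura two-parameter model, d = −½ ln(1 − 2P − Q) − ¼ ln(1 − 2Q).
1 − 2P − Q = 0.911764, giving −½ ln(0.911764) = 0.046187.
1 − 2Q = 0.941176, giving −¼ ln(0.941176) = 0.015156.
d = 0.046187 + 0.015156 = 0.061343.

0.061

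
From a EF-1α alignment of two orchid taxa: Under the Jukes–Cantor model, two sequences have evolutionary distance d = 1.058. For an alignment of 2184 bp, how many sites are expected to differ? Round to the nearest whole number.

1238

Invert JC69: p = (3/4)(1 − e^(−4d/3)) = 0.75 × (1 − e^(-1.410667)) = 0.75 × (1 − 0.243980) = 0.567015.
Expected differing sites = pL ≈ 0.567015 × 2184 = 1238.36076 ≈ 1238.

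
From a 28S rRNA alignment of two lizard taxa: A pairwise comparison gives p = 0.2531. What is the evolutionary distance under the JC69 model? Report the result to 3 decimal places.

0.309

d = −(3/4) ln(1 − 4p/3) = −0.75 ln(1 − 0.337467) = −0.75 ln(0.662533)
  = −0.75 × (-0.411685) = 0.308764 substitutions/site.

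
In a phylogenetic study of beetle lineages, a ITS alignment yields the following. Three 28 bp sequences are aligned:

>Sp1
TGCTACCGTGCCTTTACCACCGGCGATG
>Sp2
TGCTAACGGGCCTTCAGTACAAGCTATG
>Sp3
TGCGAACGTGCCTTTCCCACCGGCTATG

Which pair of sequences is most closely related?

Sp1–Sp2: 8/28 differ, p = 0.286, d = 0.360.
Sp1–Sp3: 4/28 differ, p = 0.143, d = 0.158.
Sp2–Sp3: 8/28 differ, p = 0.286, d = 0.360.
The smallest distance is between Sp1 and Sp3.

Sp1 and Sp3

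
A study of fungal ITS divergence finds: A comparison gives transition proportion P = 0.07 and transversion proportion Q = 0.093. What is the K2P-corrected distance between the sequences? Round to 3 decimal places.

Under the Kimura two-parameter model, d = −½ ln(1 − 2P − Q) − ¼ ln(1 − 2Q).
1 − 2P − Q = 0.767, giving −½ ln(0.767) = 0.132634.
1 − 2Q = 0.814, giving −¼ ln(0.814) = 0.051449.
d = 0.132634 + 0.051449 = 0.184083.

0.184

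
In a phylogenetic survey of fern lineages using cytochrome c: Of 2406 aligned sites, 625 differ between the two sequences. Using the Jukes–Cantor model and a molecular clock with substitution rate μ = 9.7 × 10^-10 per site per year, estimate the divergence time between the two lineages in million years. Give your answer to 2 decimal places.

p = 625/2406 ≈ 0.259767.
d = −(3/4) ln(1 − 4p/3) = −0.75 ln(1 − 0.346356) = −0.75 ln(0.653644)
  = −0.75 × (-0.425192) = 0.318894 substitutions/site.
Under a molecular clock d = 2μt, so t = d/(2μ) = 0.318894 / (2 × 9.7 × 10^-10) = 164.38 million years.

164.38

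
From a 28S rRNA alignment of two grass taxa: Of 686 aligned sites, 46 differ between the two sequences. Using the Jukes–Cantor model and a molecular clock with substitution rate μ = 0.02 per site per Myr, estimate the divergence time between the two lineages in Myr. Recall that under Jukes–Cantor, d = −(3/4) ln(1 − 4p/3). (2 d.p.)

p = 46/686 ≈ 0.067055.
d = −(3/4) ln(1 − 4p/3) = −0.75 ln(1 − 0.089407) = −0.75 ln(0.910593)
  = −0.75 × (-0.093659) = 0.070244 substitutions/site.
Under a molecular clock d = 2μt, so t = d/(2μ) = 0.070244 / (2 × 0.02) = 1.76 Myr.

1.76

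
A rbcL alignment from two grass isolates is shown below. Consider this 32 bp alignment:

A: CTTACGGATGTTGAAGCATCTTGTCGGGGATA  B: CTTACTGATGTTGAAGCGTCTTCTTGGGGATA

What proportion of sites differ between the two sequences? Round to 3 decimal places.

The sequences differ at 4 of 32 positions (sites 6, 18, 23, 25).
p = 4/32 = 0.125.

0.125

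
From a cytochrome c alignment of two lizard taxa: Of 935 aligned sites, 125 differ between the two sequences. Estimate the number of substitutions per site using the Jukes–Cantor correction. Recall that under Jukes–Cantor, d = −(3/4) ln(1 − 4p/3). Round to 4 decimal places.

p = 125/935 ≈ 0.13369.
d = −(3/4) ln(1 − 4p/3) = −0.75 ln(1 − 0.178253) = −0.75 ln(0.821747)
  = −0.75 × (-0.196323) = 0.147242 substitutions/site.

0.1472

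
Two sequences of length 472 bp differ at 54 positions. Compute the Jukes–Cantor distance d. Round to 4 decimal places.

p = 54/472 ≈ 0.114407.
d = −(3/4) ln(1 − 4p/3) = −0.75 ln(1 − 0.152543) = −0.75 ln(0.847457)
  = −0.75 × (-0.165515) = 0.124136 substitutions/site.

0.1241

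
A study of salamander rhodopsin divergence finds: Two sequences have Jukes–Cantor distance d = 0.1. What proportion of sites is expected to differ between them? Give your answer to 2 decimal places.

p = (3/4)(1 − e^(−4d/3)) = 0.75 × (1 − e^(-0.133333)) = 0.75 × (1 − 0.875174) = 0.093620.

0.09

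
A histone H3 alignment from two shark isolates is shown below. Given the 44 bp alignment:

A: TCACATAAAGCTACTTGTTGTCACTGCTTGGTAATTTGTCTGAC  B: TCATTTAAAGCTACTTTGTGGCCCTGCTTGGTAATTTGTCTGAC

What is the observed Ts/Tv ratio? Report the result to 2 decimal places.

0.20

Transitions are A↔G and C↔T; transversions are all other mismatches.
Transitions: 1. Transversions: 5.
R = 1/5 = 0.20.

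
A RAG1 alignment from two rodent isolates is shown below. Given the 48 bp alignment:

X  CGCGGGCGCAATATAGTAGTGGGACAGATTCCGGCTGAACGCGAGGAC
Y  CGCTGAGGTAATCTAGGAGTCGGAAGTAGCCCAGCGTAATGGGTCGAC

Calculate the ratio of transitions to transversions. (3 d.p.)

Transitions are A↔G and C↔T; transversions are all other mismatches.
Transitions: 6. Transversions: 13.
R = 6/13 = 0.461538… ≈ 0.462 (to 3 d.p.).

0.462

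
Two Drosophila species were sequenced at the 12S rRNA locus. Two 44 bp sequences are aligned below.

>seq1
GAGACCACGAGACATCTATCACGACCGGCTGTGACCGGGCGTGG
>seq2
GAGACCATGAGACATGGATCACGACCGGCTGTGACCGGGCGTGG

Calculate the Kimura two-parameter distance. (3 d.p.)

0.071

Of 44 sites, 1 differences are transitions and 2 are transversions, so P = 1/44 ≈ 0.022727 and Q = 2/44 ≈ 0.045455.
Under the Kimura two-parameter model, d = −½ ln(1 − 2P − Q) − ¼ ln(1 − 2Q).
1 − 2P − Q = 0.909091, giving −½ ln(0.909091) = 0.047655.
1 − 2Q = 0.90909, giving −¼ ln(0.90909) = 0.023828.
d = 0.047655 + 0.023828 = 0.071483.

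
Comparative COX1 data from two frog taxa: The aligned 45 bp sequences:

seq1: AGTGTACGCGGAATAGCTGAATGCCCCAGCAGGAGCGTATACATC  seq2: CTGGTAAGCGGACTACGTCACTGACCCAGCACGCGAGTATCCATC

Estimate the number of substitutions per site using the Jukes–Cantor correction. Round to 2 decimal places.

0.40

The sequences differ at 14 of 45 sites, so p = 14/45 ≈ 0.311111.
d = −(3/4) ln(1 − 4p/3) = −0.75 ln(1 − 0.414815) = −0.75 ln(0.585185)
  = −0.75 × (-0.535827) = 0.401870 substitutions/site.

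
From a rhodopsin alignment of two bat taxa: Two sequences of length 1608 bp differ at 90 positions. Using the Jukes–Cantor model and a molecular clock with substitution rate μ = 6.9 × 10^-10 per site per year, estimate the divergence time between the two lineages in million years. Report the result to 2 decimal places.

42.15

p = 90/1608 ≈ 0.05597.
d = −(3/4) ln(1 − 4p/3) = −0.75 ln(1 − 0.074627) = −0.75 ln(0.925373)
  = −0.75 × (-0.077558) = 0.058169 substitutions/site.
Under a molecular clock d = 2μt, so t = d/(2μ) = 0.058169 / (2 × 6.9 × 10^-10) = 42.15 million years.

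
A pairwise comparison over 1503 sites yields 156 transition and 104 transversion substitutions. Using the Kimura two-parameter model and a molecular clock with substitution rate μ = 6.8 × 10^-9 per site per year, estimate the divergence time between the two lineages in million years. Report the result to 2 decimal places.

14.65

P = 156/1503 ≈ 0.103792 and Q = 104/1503 ≈ 0.069195.
Under the Kimura two-parameter model, d = −½ ln(1 − 2P − Q) − ¼ ln(1 − 2Q).
1 − 2P − Q = 0.723221, giving −½ ln(0.723221) = 0.162020.
1 − 2Q = 0.86161, giving −¼ ln(0.86161) = 0.037238.
d = 0.162020 + 0.037238 = 0.199258.
Under a molecular clock d = 2μt, so t = d/(2μ) = 0.199258 / (2 × 6.8 × 10^-9) = 14.65 million years.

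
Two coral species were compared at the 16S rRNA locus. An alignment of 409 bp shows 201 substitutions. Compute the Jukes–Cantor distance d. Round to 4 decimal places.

0.7987

p = 201/409 ≈ 0.491443.
d = −(3/4) ln(1 − 4p/3) = −0.75 ln(1 − 0.655257) = −0.75 ln(0.344743)
  = −0.75 × (-1.064956) = 0.798717 substitutions/site.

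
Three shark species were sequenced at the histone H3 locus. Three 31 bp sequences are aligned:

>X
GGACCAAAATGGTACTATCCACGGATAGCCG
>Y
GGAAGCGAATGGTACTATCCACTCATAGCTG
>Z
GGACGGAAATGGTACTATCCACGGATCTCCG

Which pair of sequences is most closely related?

X–Y: 7/31 differ, p = 0.226, d = 0.269.
X–Z: 4/31 differ, p = 0.129, d = 0.142.
Y–Z: 8/31 differ, p = 0.258, d = 0.316.
The smallest distance is between X and Z.

X and Z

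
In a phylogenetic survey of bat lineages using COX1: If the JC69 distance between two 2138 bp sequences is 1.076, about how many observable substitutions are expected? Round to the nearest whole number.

1222

Invert JC69: p = (3/4)(1 − e^(−4d/3)) = 0.75 × (1 − e^(-1.434667)) = 0.75 × (1 − 0.238195) = 0.571354.
Expected differing sites = pL ≈ 0.571354 × 2138 = 1221.554852 ≈ 1222.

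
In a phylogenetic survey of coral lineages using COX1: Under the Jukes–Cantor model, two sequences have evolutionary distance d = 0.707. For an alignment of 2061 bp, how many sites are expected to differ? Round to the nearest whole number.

944

Invert JC69: p = (3/4)(1 − e^(−4d/3)) = 0.75 × (1 − e^(-0.942667)) = 0.75 × (1 − 0.389587) = 0.457810.
Expected differing sites = pL ≈ 0.457810 × 2061 = 943.54641 ≈ 944.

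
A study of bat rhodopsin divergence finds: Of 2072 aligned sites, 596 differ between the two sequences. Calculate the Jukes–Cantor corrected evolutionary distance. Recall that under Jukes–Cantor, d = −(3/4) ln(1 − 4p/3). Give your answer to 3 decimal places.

0.363

p = 596/2072 ≈ 0.287645.
d = −(3/4) ln(1 − 4p/3) = −0.75 ln(1 − 0.383527) = −0.75 ln(0.616473)
  = −0.75 × (-0.483741) = 0.362806 substitutions/site.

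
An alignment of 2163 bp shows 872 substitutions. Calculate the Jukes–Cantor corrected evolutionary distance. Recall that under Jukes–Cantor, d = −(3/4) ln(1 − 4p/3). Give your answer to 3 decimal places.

0.578

p = 872/2163 ≈ 0.403144.
d = −(3/4) ln(1 − 4p/3) = −0.75 ln(1 − 0.537525) = −0.75 ln(0.462475)
  = −0.75 × (-0.771163) = 0.578372 substitutions/site.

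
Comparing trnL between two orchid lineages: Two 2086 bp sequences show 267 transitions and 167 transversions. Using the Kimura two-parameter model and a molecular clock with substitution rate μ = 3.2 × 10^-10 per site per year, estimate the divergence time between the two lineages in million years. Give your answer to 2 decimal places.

P = 267/2086 ≈ 0.127996 and Q = 167/2086 ≈ 0.080058.
Under the Kimura two-parameter model, d = −½ ln(1 − 2P − Q) − ¼ ln(1 − 2Q).
1 − 2P − Q = 0.66395, giving −½ ln(0.66395) = 0.204774.
1 − 2Q = 0.839884, giving −¼ ln(0.839884) = 0.043623.
d = 0.204774 + 0.043623 = 0.248397.
Under a molecular clock d = 2μt, so t = d/(2μ) = 0.248397 / (2 × 3.2 × 10^-10) = 388.12 million years.

388.12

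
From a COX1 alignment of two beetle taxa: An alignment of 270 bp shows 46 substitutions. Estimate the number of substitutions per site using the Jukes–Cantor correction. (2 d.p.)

0.19

p = 46/270 ≈ 0.17037.
d = −(3/4) ln(1 − 4p/3) = −0.75 ln(1 − 0.22716) = −0.75 ln(0.77284)
  = −0.75 × (-0.257683) = 0.193262 substitutions/site.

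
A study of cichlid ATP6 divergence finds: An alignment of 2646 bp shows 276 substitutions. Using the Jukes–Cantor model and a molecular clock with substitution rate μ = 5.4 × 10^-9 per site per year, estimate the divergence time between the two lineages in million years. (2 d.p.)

p = 276/2646 ≈ 0.104308.
d = −(3/4) ln(1 − 4p/3) = −0.75 ln(1 − 0.139077) = −0.75 ln(0.860923)
  = −0.75 × (-0.149750) = 0.112313 substitutions/site.
Under a molecular clock d = 2μt, so t = d/(2μ) = 0.112313 / (2 × 5.4 × 10^-9) = 10.40 million years.

10.40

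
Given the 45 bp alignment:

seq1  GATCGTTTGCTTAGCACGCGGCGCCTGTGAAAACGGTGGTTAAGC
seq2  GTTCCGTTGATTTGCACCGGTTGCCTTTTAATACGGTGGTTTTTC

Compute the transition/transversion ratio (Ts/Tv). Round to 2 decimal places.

Transitions are A↔G and C↔T; transversions are all other mismatches.
Transitions: 1. Transversions: 14.
R = 1/14 = 0.071428… ≈ 0.07 (to 2 d.p.).

0.07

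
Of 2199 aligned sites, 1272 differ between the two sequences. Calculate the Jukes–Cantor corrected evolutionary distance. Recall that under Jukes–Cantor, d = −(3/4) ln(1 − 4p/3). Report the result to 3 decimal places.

p = 1272/2199 ≈ 0.578445.
d = −(3/4) ln(1 − 4p/3) = −0.75 ln(1 − 0.77126) = −0.75 ln(0.22874)
  = −0.75 × (-1.475169) = 1.106377 substitutions/site.

1.106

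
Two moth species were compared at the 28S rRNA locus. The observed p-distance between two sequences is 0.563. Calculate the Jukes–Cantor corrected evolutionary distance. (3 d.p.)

1.042

d = −(3/4) ln(1 − 4p/3) = −0.75 ln(1 − 0.750667) = −0.75 ln(0.249333)
  = −0.75 × (-1.388966) = 1.041725 substitutions/site.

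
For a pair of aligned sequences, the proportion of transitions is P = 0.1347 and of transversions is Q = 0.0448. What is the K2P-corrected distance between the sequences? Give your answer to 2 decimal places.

0.21

Under the Kimura two-parameter model, d = −½ ln(1 − 2P − Q) − ¼ ln(1 − 2Q).
1 − 2P − Q = 0.6858, giving −½ ln(0.6858) = 0.188585.
1 − 2Q = 0.9104, giving −¼ ln(0.9104) = 0.023468.
d = 0.188585 + 0.023468 = 0.212053.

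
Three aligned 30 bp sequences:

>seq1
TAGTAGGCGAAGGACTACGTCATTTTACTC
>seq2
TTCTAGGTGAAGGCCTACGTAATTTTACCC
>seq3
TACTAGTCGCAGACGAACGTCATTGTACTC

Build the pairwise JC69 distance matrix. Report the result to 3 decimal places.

seq1–seq2: 6/30 sites differ → p = 0.2, d = −0.75 ln(1 − 0.266667) = 0.232617 ≈ 0.233.
seq1–seq3: 8/30 sites differ → p ≈ 0.266667, d = −0.75 ln(1 − 0.355556) = 0.329526 ≈ 0.330.
seq2–seq3: 10/30 sites differ → p ≈ 0.333333, d = −0.75 ln(1 − 0.444444) = 0.440839 ≈ 0.441.

d(seq1,seq2) = 0.233, d(seq1,seq3) = 0.330, d(seq2,seq3) = 0.441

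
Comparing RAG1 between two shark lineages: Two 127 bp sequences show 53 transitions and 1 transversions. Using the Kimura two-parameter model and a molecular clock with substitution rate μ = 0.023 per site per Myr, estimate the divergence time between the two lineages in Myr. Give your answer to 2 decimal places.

20.18

P = 53/127 ≈ 0.417323 and Q = 1/127 ≈ 0.007874.
Under the Kimura two-parameter model, d = −½ ln(1 − 2P − Q) − ¼ ln(1 − 2Q).
1 − 2P − Q = 0.15748, giving −½ ln(0.15748) = 0.924228.
1 − 2Q = 0.984252, giving −¼ ln(0.984252) = 0.003968.
d = 0.924228 + 0.003968 = 0.928196.
Under a molecular clock d = 2μt, so t = d/(2μ) = 0.928196 / (2 × 0.023) = 20.18 Myr.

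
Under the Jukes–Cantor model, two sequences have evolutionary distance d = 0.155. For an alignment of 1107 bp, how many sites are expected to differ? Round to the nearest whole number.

Invert JC69: p = (3/4)(1 − e^(−4d/3)) = 0.75 × (1 − e^(-0.206667)) = 0.75 × (1 − 0.813290) = 0.140033.
Expected differing sites = pL ≈ 0.140033 × 1107 = 155.016531 ≈ 155.

155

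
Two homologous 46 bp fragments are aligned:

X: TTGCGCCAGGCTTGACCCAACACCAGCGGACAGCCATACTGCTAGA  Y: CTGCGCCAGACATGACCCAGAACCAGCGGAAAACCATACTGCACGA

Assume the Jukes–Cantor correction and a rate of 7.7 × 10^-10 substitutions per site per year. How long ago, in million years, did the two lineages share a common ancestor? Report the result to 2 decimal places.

147.21

The sequences differ at 9 of 46 sites (1, 10, 12, 20, 21, 31, 33, 43, 44), so p = 9/46 ≈ 0.195652.
d = −(3/4) ln(1 − 4p/3) = −0.75 ln(1 − 0.260869) = −0.75 ln(0.739131)
  = −0.75 × (-0.302280) = 0.226710 substitutions/site.
Under a molecular clock d = 2μt, so t = d/(2μ) = 0.226710 / (2 × 7.7 × 10^-10) = 147.21 million years.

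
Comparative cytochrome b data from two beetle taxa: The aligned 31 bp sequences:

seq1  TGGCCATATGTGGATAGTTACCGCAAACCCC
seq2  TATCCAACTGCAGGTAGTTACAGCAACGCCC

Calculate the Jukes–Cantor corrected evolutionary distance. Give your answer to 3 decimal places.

The sequences differ at 10 of 31 sites (2, 3, 7, 8, 11, 12, 14, 22, 27, 28), so p = 10/31 ≈ 0.322581.
d = −(3/4) ln(1 − 4p/3) = −0.75 ln(1 − 0.430108) = −0.75 ln(0.569892)
  = −0.75 × (-0.562308) = 0.421731 substitutions/site.

0.422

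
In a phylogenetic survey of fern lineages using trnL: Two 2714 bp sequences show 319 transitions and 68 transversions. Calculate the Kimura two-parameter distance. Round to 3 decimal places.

P = 319/2714 ≈ 0.117539 and Q = 68/2714 ≈ 0.025055.
Under the Kimura two-parameter model, d = −½ ln(1 − 2P − Q) − ¼ ln(1 − 2Q).
1 − 2P − Q = 0.739867, giving −½ ln(0.739867) = 0.150642.
1 − 2Q = 0.94989, giving −¼ ln(0.94989) = 0.012852.
d = 0.150642 + 0.012852 = 0.163494.

0.163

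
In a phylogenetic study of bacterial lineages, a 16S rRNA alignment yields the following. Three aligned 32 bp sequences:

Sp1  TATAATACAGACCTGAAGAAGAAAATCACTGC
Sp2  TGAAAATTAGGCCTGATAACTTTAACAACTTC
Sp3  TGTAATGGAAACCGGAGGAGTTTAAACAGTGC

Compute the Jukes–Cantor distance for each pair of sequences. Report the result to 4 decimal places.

d(Sp1,Sp2) = 0.7356, d(Sp1,Sp3) = 0.5199, d(Sp2,Sp3) = 0.6566

Sp1–Sp2: 15/32 sites differ → p = 0.46875, d = −0.75 ln(1 − 0.625) = 0.735622 ≈ 0.7356.
Sp1–Sp3: 12/32 sites differ → p = 0.375, d = −0.75 ln(1 − 0.5) = 0.519860 ≈ 0.5199.
Sp2–Sp3: 14/32 sites differ → p = 0.4375, d = −0.75 ln(1 − 0.583333) = 0.656601 ≈ 0.6566.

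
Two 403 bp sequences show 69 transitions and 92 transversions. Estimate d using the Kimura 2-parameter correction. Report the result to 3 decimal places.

P = 69/403 ≈ 0.171216 and Q = 92/403 ≈ 0.228288.
Under the Kimura two-parameter model, d = −½ ln(1 − 2P − Q) − ¼ ln(1 − 2Q).
1 − 2P − Q = 0.42928, giving −½ ln(0.42928) = 0.422823.
1 − 2Q = 0.543424, giving −¼ ln(0.543424) = 0.152466.
d = 0.422823 + 0.152466 = 0.575289.

0.575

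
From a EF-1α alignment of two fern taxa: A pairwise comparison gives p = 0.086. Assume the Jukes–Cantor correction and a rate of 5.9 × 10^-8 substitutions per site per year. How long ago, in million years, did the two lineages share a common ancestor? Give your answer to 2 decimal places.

0.77

d = −(3/4) ln(1 − 4p/3) = −0.75 ln(1 − 0.114667) = −0.75 ln(0.885333)
  = −0.75 × (-0.121791) = 0.091343 substitutions/site.
Under a molecular clock d = 2μt, so t = d/(2μ) = 0.091343 / (2 × 5.9 × 10^-8) = 0.77 million years.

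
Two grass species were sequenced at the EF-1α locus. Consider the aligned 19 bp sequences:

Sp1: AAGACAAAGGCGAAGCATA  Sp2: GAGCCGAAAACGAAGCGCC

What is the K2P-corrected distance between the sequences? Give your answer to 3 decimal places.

0.727

Of 19 sites, 6 differences are transitions and 2 are transversions, so P = 6/19 ≈ 0.315789 and Q = 2/19 ≈ 0.105263.
Under the Kimura two-parameter model, d = −½ ln(1 − 2P − Q) − ¼ ln(1 − 2Q).
1 − 2P − Q = 0.263159, giving −½ ln(0.263159) = 0.667498.
1 − 2Q = 0.789474, giving −¼ ln(0.789474) = 0.059097.
d = 0.667498 + 0.059097 = 0.726595.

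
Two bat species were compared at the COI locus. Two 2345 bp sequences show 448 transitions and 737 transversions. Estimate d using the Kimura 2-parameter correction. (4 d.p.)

P = 448/2345 ≈ 0.191045 and Q = 737/2345 ≈ 0.314286.
Under the Kimura two-parameter model, d = −½ ln(1 − 2P − Q) − ¼ ln(1 − 2Q).
1 − 2P − Q = 0.303624, giving −½ ln(0.303624) = 0.595983.
1 − 2Q = 0.371428, giving −¼ ln(0.371428) = 0.247600.
d = 0.595983 + 0.247600 = 0.843583.

0.8436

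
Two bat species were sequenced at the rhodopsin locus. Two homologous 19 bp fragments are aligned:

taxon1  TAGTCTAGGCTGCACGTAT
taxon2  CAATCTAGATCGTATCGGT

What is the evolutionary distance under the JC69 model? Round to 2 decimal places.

The sequences differ at 10 of 19 sites (1, 3, 9, 10, 11, 13, 15, 16, 17, 18), so p = 10/19 ≈ 0.526316.
d = −(3/4) ln(1 − 4p/3) = −0.75 ln(1 − 0.701755) = −0.75 ln(0.298245)
  = −0.75 × (-1.209840) = 0.907380 substitutions/site.

0.91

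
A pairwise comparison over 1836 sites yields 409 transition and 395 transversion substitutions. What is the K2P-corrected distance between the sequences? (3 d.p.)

P = 409/1836 ≈ 0.222767 and Q = 395/1836 ≈ 0.215142.
Under the Kimura two-parameter model, d = −½ ln(1 − 2P − Q) − ¼ ln(1 − 2Q).
1 − 2P − Q = 0.339324, giving −½ ln(0.339324) = 0.540400.
1 − 2Q = 0.569716, giving −¼ ln(0.569716) = 0.140654.
d = 0.540400 + 0.140654 = 0.681054.

0.681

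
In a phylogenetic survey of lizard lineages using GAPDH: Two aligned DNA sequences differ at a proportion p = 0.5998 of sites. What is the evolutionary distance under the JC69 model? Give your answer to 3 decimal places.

d = −(3/4) ln(1 − 4p/3) = −0.75 ln(1 − 0.799733) = −0.75 ln(0.200267)
  = −0.75 × (-1.608104) = 1.206078 substitutions/site.

1.206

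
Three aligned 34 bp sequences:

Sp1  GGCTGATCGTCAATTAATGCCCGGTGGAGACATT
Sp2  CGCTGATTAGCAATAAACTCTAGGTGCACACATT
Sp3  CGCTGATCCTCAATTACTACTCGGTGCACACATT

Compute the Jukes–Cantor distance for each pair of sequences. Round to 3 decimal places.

Sp1–Sp2: 11/34 sites differ → p ≈ 0.323529, d = −0.75 ln(1 − 0.431372) = 0.423397 ≈ 0.423.
Sp1–Sp3: 7/34 sites differ → p ≈ 0.205882, d = −0.75 ln(1 − 0.274509) = 0.240680 ≈ 0.241.
Sp2–Sp3: 8/34 sites differ → p ≈ 0.235294, d = −0.75 ln(1 − 0.313725) = 0.282358 ≈ 0.282.

d(Sp1,Sp2) = 0.423, d(Sp1,Sp3) = 0.241, d(Sp2,Sp3) = 0.282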